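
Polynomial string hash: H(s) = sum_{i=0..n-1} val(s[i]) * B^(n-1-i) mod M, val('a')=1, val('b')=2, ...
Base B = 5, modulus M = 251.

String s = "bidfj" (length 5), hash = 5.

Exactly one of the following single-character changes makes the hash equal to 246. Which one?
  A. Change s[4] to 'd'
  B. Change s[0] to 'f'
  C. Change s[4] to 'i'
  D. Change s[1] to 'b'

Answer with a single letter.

Answer: B

Derivation:
Option A: s[4]='j'->'d', delta=(4-10)*5^0 mod 251 = 245, hash=5+245 mod 251 = 250
Option B: s[0]='b'->'f', delta=(6-2)*5^4 mod 251 = 241, hash=5+241 mod 251 = 246 <-- target
Option C: s[4]='j'->'i', delta=(9-10)*5^0 mod 251 = 250, hash=5+250 mod 251 = 4
Option D: s[1]='i'->'b', delta=(2-9)*5^3 mod 251 = 129, hash=5+129 mod 251 = 134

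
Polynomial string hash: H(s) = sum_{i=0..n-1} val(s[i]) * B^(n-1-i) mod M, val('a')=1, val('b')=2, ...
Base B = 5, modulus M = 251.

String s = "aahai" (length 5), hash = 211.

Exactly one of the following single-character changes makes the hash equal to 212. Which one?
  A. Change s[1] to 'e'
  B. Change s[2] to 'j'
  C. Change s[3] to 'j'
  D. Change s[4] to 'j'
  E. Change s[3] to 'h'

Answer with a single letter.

Option A: s[1]='a'->'e', delta=(5-1)*5^3 mod 251 = 249, hash=211+249 mod 251 = 209
Option B: s[2]='h'->'j', delta=(10-8)*5^2 mod 251 = 50, hash=211+50 mod 251 = 10
Option C: s[3]='a'->'j', delta=(10-1)*5^1 mod 251 = 45, hash=211+45 mod 251 = 5
Option D: s[4]='i'->'j', delta=(10-9)*5^0 mod 251 = 1, hash=211+1 mod 251 = 212 <-- target
Option E: s[3]='a'->'h', delta=(8-1)*5^1 mod 251 = 35, hash=211+35 mod 251 = 246

Answer: D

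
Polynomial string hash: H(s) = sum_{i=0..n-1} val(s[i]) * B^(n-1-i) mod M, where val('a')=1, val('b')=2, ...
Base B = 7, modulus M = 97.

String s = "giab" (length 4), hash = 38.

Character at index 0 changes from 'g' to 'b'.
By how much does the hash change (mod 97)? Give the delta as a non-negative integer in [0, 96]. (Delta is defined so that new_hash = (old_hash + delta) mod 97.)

Delta formula: (val(new) - val(old)) * B^(n-1-k) mod M
  val('b') - val('g') = 2 - 7 = -5
  B^(n-1-k) = 7^3 mod 97 = 52
  Delta = -5 * 52 mod 97 = 31

Answer: 31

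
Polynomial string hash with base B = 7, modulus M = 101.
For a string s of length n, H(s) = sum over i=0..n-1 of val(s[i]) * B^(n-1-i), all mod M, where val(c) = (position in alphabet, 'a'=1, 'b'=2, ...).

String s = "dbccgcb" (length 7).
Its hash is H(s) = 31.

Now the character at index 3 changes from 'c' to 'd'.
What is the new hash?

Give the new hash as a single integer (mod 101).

val('c') = 3, val('d') = 4
Position k = 3, exponent = n-1-k = 3
B^3 mod M = 7^3 mod 101 = 40
Delta = (4 - 3) * 40 mod 101 = 40
New hash = (31 + 40) mod 101 = 71

Answer: 71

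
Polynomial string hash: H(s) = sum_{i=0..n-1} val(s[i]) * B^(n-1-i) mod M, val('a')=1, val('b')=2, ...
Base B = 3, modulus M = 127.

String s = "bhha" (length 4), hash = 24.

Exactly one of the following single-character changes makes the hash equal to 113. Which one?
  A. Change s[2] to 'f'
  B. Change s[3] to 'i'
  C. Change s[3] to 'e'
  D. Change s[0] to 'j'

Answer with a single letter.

Option A: s[2]='h'->'f', delta=(6-8)*3^1 mod 127 = 121, hash=24+121 mod 127 = 18
Option B: s[3]='a'->'i', delta=(9-1)*3^0 mod 127 = 8, hash=24+8 mod 127 = 32
Option C: s[3]='a'->'e', delta=(5-1)*3^0 mod 127 = 4, hash=24+4 mod 127 = 28
Option D: s[0]='b'->'j', delta=(10-2)*3^3 mod 127 = 89, hash=24+89 mod 127 = 113 <-- target

Answer: D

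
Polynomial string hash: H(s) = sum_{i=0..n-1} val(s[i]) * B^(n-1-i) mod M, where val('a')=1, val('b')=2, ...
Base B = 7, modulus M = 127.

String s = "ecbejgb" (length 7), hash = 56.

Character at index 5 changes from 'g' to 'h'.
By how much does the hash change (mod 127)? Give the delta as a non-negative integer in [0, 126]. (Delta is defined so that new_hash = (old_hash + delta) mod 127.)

Delta formula: (val(new) - val(old)) * B^(n-1-k) mod M
  val('h') - val('g') = 8 - 7 = 1
  B^(n-1-k) = 7^1 mod 127 = 7
  Delta = 1 * 7 mod 127 = 7

Answer: 7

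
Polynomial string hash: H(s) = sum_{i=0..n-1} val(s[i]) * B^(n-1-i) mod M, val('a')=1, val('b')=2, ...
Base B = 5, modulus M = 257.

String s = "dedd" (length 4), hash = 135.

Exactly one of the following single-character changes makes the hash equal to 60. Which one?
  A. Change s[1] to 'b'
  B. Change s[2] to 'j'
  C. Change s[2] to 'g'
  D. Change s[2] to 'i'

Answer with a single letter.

Option A: s[1]='e'->'b', delta=(2-5)*5^2 mod 257 = 182, hash=135+182 mod 257 = 60 <-- target
Option B: s[2]='d'->'j', delta=(10-4)*5^1 mod 257 = 30, hash=135+30 mod 257 = 165
Option C: s[2]='d'->'g', delta=(7-4)*5^1 mod 257 = 15, hash=135+15 mod 257 = 150
Option D: s[2]='d'->'i', delta=(9-4)*5^1 mod 257 = 25, hash=135+25 mod 257 = 160

Answer: A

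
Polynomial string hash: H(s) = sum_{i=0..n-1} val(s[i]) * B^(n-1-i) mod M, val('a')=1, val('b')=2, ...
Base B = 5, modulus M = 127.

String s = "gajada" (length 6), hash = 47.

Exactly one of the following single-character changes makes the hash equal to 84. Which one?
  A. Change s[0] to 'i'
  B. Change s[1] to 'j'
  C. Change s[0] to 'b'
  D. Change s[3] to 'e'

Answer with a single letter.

Answer: B

Derivation:
Option A: s[0]='g'->'i', delta=(9-7)*5^5 mod 127 = 27, hash=47+27 mod 127 = 74
Option B: s[1]='a'->'j', delta=(10-1)*5^4 mod 127 = 37, hash=47+37 mod 127 = 84 <-- target
Option C: s[0]='g'->'b', delta=(2-7)*5^5 mod 127 = 123, hash=47+123 mod 127 = 43
Option D: s[3]='a'->'e', delta=(5-1)*5^2 mod 127 = 100, hash=47+100 mod 127 = 20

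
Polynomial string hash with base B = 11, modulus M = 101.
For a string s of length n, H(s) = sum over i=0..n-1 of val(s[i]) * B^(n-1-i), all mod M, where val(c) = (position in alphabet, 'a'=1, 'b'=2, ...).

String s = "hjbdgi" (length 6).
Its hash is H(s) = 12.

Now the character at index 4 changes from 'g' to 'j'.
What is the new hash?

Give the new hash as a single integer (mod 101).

val('g') = 7, val('j') = 10
Position k = 4, exponent = n-1-k = 1
B^1 mod M = 11^1 mod 101 = 11
Delta = (10 - 7) * 11 mod 101 = 33
New hash = (12 + 33) mod 101 = 45

Answer: 45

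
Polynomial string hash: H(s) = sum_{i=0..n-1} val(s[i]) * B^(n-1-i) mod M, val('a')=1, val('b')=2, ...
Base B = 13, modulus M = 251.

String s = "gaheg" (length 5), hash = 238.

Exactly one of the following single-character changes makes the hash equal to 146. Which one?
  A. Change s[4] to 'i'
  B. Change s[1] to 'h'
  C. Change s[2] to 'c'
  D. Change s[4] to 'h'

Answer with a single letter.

Option A: s[4]='g'->'i', delta=(9-7)*13^0 mod 251 = 2, hash=238+2 mod 251 = 240
Option B: s[1]='a'->'h', delta=(8-1)*13^3 mod 251 = 68, hash=238+68 mod 251 = 55
Option C: s[2]='h'->'c', delta=(3-8)*13^2 mod 251 = 159, hash=238+159 mod 251 = 146 <-- target
Option D: s[4]='g'->'h', delta=(8-7)*13^0 mod 251 = 1, hash=238+1 mod 251 = 239

Answer: C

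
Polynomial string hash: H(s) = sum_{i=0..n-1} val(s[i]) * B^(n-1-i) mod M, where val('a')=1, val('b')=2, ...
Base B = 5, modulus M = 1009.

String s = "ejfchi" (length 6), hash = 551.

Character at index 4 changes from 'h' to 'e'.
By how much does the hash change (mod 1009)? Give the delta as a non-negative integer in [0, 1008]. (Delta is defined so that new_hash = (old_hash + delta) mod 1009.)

Delta formula: (val(new) - val(old)) * B^(n-1-k) mod M
  val('e') - val('h') = 5 - 8 = -3
  B^(n-1-k) = 5^1 mod 1009 = 5
  Delta = -3 * 5 mod 1009 = 994

Answer: 994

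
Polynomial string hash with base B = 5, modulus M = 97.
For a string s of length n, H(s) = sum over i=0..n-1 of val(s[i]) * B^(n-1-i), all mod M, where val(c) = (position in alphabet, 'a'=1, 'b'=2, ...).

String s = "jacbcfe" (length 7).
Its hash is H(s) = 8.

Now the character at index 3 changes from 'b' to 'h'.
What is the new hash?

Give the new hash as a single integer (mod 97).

Answer: 79

Derivation:
val('b') = 2, val('h') = 8
Position k = 3, exponent = n-1-k = 3
B^3 mod M = 5^3 mod 97 = 28
Delta = (8 - 2) * 28 mod 97 = 71
New hash = (8 + 71) mod 97 = 79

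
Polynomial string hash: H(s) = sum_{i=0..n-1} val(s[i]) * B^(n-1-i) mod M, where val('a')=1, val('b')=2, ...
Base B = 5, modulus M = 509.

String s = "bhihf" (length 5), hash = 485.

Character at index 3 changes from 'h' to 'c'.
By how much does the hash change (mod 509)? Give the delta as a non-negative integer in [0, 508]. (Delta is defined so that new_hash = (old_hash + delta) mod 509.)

Answer: 484

Derivation:
Delta formula: (val(new) - val(old)) * B^(n-1-k) mod M
  val('c') - val('h') = 3 - 8 = -5
  B^(n-1-k) = 5^1 mod 509 = 5
  Delta = -5 * 5 mod 509 = 484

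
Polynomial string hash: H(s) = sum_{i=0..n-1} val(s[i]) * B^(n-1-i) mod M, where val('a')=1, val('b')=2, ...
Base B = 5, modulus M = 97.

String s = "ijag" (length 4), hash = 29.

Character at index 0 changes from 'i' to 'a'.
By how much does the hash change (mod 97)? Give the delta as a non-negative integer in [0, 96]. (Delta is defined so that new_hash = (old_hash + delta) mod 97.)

Answer: 67

Derivation:
Delta formula: (val(new) - val(old)) * B^(n-1-k) mod M
  val('a') - val('i') = 1 - 9 = -8
  B^(n-1-k) = 5^3 mod 97 = 28
  Delta = -8 * 28 mod 97 = 67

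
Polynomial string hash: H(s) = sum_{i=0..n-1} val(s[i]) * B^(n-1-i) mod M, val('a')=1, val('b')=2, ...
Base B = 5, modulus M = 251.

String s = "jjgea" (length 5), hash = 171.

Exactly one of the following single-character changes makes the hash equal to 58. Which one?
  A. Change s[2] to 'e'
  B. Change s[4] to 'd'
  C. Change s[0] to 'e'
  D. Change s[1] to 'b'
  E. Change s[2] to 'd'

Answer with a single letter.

Option A: s[2]='g'->'e', delta=(5-7)*5^2 mod 251 = 201, hash=171+201 mod 251 = 121
Option B: s[4]='a'->'d', delta=(4-1)*5^0 mod 251 = 3, hash=171+3 mod 251 = 174
Option C: s[0]='j'->'e', delta=(5-10)*5^4 mod 251 = 138, hash=171+138 mod 251 = 58 <-- target
Option D: s[1]='j'->'b', delta=(2-10)*5^3 mod 251 = 4, hash=171+4 mod 251 = 175
Option E: s[2]='g'->'d', delta=(4-7)*5^2 mod 251 = 176, hash=171+176 mod 251 = 96

Answer: C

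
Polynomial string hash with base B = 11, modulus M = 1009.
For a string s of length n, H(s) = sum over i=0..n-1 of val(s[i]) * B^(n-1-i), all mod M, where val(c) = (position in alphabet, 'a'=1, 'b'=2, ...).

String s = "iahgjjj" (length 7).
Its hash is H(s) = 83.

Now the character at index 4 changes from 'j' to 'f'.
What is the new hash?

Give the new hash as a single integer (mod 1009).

val('j') = 10, val('f') = 6
Position k = 4, exponent = n-1-k = 2
B^2 mod M = 11^2 mod 1009 = 121
Delta = (6 - 10) * 121 mod 1009 = 525
New hash = (83 + 525) mod 1009 = 608

Answer: 608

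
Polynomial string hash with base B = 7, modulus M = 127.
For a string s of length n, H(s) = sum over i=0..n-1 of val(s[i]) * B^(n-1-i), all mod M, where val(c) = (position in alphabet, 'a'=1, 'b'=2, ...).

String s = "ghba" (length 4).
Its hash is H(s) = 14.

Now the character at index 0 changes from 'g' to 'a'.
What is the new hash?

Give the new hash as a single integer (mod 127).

val('g') = 7, val('a') = 1
Position k = 0, exponent = n-1-k = 3
B^3 mod M = 7^3 mod 127 = 89
Delta = (1 - 7) * 89 mod 127 = 101
New hash = (14 + 101) mod 127 = 115

Answer: 115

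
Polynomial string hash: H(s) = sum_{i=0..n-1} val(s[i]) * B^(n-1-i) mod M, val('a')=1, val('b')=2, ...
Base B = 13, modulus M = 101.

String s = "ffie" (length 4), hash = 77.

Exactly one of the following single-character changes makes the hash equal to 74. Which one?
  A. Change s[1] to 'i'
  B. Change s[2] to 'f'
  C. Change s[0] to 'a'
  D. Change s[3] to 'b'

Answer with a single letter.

Option A: s[1]='f'->'i', delta=(9-6)*13^2 mod 101 = 2, hash=77+2 mod 101 = 79
Option B: s[2]='i'->'f', delta=(6-9)*13^1 mod 101 = 62, hash=77+62 mod 101 = 38
Option C: s[0]='f'->'a', delta=(1-6)*13^3 mod 101 = 24, hash=77+24 mod 101 = 0
Option D: s[3]='e'->'b', delta=(2-5)*13^0 mod 101 = 98, hash=77+98 mod 101 = 74 <-- target

Answer: D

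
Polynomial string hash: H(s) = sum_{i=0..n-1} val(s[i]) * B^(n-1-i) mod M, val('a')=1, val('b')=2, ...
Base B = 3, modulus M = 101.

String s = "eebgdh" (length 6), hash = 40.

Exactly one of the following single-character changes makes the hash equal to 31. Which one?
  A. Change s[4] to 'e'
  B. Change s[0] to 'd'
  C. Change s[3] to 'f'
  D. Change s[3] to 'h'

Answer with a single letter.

Option A: s[4]='d'->'e', delta=(5-4)*3^1 mod 101 = 3, hash=40+3 mod 101 = 43
Option B: s[0]='e'->'d', delta=(4-5)*3^5 mod 101 = 60, hash=40+60 mod 101 = 100
Option C: s[3]='g'->'f', delta=(6-7)*3^2 mod 101 = 92, hash=40+92 mod 101 = 31 <-- target
Option D: s[3]='g'->'h', delta=(8-7)*3^2 mod 101 = 9, hash=40+9 mod 101 = 49

Answer: C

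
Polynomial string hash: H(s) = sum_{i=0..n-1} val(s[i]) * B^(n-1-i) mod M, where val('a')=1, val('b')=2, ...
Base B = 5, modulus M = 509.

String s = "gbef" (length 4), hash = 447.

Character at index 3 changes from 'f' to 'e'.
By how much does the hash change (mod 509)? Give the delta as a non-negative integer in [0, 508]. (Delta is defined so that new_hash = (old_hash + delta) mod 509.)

Delta formula: (val(new) - val(old)) * B^(n-1-k) mod M
  val('e') - val('f') = 5 - 6 = -1
  B^(n-1-k) = 5^0 mod 509 = 1
  Delta = -1 * 1 mod 509 = 508

Answer: 508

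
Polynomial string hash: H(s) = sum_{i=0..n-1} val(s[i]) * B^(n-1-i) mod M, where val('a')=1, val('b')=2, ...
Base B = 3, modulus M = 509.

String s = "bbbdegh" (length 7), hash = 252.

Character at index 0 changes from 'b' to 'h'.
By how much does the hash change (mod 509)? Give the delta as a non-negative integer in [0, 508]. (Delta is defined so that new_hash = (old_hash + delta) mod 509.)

Answer: 302

Derivation:
Delta formula: (val(new) - val(old)) * B^(n-1-k) mod M
  val('h') - val('b') = 8 - 2 = 6
  B^(n-1-k) = 3^6 mod 509 = 220
  Delta = 6 * 220 mod 509 = 302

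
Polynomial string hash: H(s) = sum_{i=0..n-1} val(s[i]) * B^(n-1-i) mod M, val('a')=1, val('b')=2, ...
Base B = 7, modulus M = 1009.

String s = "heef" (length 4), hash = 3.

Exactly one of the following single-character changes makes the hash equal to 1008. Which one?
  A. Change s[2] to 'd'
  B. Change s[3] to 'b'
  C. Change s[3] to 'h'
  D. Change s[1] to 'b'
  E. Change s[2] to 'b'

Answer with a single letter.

Answer: B

Derivation:
Option A: s[2]='e'->'d', delta=(4-5)*7^1 mod 1009 = 1002, hash=3+1002 mod 1009 = 1005
Option B: s[3]='f'->'b', delta=(2-6)*7^0 mod 1009 = 1005, hash=3+1005 mod 1009 = 1008 <-- target
Option C: s[3]='f'->'h', delta=(8-6)*7^0 mod 1009 = 2, hash=3+2 mod 1009 = 5
Option D: s[1]='e'->'b', delta=(2-5)*7^2 mod 1009 = 862, hash=3+862 mod 1009 = 865
Option E: s[2]='e'->'b', delta=(2-5)*7^1 mod 1009 = 988, hash=3+988 mod 1009 = 991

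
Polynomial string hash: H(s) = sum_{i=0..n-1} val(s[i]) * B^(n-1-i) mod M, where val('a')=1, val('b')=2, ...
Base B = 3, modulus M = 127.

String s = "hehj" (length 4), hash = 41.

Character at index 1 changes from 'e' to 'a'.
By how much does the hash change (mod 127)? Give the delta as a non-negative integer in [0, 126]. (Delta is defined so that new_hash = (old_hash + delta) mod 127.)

Answer: 91

Derivation:
Delta formula: (val(new) - val(old)) * B^(n-1-k) mod M
  val('a') - val('e') = 1 - 5 = -4
  B^(n-1-k) = 3^2 mod 127 = 9
  Delta = -4 * 9 mod 127 = 91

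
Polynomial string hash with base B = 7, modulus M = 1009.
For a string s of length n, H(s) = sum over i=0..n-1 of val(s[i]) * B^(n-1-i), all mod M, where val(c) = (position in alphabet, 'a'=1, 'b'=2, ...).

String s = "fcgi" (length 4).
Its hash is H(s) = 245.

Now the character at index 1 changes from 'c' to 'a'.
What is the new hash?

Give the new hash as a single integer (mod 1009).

Answer: 147

Derivation:
val('c') = 3, val('a') = 1
Position k = 1, exponent = n-1-k = 2
B^2 mod M = 7^2 mod 1009 = 49
Delta = (1 - 3) * 49 mod 1009 = 911
New hash = (245 + 911) mod 1009 = 147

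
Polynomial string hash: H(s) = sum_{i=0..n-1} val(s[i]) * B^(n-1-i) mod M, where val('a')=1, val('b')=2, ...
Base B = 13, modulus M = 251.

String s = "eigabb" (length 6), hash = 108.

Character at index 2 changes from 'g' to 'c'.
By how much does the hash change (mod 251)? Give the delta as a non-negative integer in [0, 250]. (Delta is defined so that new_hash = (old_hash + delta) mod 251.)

Answer: 248

Derivation:
Delta formula: (val(new) - val(old)) * B^(n-1-k) mod M
  val('c') - val('g') = 3 - 7 = -4
  B^(n-1-k) = 13^3 mod 251 = 189
  Delta = -4 * 189 mod 251 = 248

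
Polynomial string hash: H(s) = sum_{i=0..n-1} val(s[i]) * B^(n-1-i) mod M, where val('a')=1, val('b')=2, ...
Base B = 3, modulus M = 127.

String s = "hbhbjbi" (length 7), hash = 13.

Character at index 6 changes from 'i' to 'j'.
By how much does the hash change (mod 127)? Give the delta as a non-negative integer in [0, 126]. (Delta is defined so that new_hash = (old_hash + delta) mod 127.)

Delta formula: (val(new) - val(old)) * B^(n-1-k) mod M
  val('j') - val('i') = 10 - 9 = 1
  B^(n-1-k) = 3^0 mod 127 = 1
  Delta = 1 * 1 mod 127 = 1

Answer: 1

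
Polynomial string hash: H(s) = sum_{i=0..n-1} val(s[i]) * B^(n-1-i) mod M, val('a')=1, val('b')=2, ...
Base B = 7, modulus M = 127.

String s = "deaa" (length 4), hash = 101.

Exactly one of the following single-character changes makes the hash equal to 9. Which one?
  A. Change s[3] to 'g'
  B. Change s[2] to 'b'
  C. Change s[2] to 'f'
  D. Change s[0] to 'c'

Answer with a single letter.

Answer: C

Derivation:
Option A: s[3]='a'->'g', delta=(7-1)*7^0 mod 127 = 6, hash=101+6 mod 127 = 107
Option B: s[2]='a'->'b', delta=(2-1)*7^1 mod 127 = 7, hash=101+7 mod 127 = 108
Option C: s[2]='a'->'f', delta=(6-1)*7^1 mod 127 = 35, hash=101+35 mod 127 = 9 <-- target
Option D: s[0]='d'->'c', delta=(3-4)*7^3 mod 127 = 38, hash=101+38 mod 127 = 12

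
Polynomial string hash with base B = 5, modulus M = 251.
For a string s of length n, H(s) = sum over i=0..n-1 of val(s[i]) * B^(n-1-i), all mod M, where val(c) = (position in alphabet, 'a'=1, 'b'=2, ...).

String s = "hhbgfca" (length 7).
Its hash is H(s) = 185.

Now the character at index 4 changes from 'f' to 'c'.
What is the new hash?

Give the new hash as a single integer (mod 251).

val('f') = 6, val('c') = 3
Position k = 4, exponent = n-1-k = 2
B^2 mod M = 5^2 mod 251 = 25
Delta = (3 - 6) * 25 mod 251 = 176
New hash = (185 + 176) mod 251 = 110

Answer: 110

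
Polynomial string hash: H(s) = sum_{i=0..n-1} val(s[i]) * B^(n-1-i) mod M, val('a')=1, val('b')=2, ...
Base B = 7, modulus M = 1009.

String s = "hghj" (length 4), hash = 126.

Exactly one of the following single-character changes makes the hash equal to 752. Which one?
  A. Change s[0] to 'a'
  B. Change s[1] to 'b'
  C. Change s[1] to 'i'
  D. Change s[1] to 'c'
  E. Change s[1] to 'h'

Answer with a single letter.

Answer: A

Derivation:
Option A: s[0]='h'->'a', delta=(1-8)*7^3 mod 1009 = 626, hash=126+626 mod 1009 = 752 <-- target
Option B: s[1]='g'->'b', delta=(2-7)*7^2 mod 1009 = 764, hash=126+764 mod 1009 = 890
Option C: s[1]='g'->'i', delta=(9-7)*7^2 mod 1009 = 98, hash=126+98 mod 1009 = 224
Option D: s[1]='g'->'c', delta=(3-7)*7^2 mod 1009 = 813, hash=126+813 mod 1009 = 939
Option E: s[1]='g'->'h', delta=(8-7)*7^2 mod 1009 = 49, hash=126+49 mod 1009 = 175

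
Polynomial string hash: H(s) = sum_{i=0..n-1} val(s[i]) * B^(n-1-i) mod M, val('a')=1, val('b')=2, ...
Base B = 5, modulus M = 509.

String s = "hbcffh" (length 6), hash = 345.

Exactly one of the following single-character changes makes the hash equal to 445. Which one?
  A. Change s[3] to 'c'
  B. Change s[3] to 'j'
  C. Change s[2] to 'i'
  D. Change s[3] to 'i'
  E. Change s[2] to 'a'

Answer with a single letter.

Answer: B

Derivation:
Option A: s[3]='f'->'c', delta=(3-6)*5^2 mod 509 = 434, hash=345+434 mod 509 = 270
Option B: s[3]='f'->'j', delta=(10-6)*5^2 mod 509 = 100, hash=345+100 mod 509 = 445 <-- target
Option C: s[2]='c'->'i', delta=(9-3)*5^3 mod 509 = 241, hash=345+241 mod 509 = 77
Option D: s[3]='f'->'i', delta=(9-6)*5^2 mod 509 = 75, hash=345+75 mod 509 = 420
Option E: s[2]='c'->'a', delta=(1-3)*5^3 mod 509 = 259, hash=345+259 mod 509 = 95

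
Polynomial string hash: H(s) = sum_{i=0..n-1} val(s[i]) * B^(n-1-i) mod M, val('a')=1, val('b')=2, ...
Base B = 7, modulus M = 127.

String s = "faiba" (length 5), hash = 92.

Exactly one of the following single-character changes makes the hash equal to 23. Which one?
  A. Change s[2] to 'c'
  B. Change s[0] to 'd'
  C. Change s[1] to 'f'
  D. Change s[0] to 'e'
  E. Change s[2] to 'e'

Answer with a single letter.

Answer: E

Derivation:
Option A: s[2]='i'->'c', delta=(3-9)*7^2 mod 127 = 87, hash=92+87 mod 127 = 52
Option B: s[0]='f'->'d', delta=(4-6)*7^4 mod 127 = 24, hash=92+24 mod 127 = 116
Option C: s[1]='a'->'f', delta=(6-1)*7^3 mod 127 = 64, hash=92+64 mod 127 = 29
Option D: s[0]='f'->'e', delta=(5-6)*7^4 mod 127 = 12, hash=92+12 mod 127 = 104
Option E: s[2]='i'->'e', delta=(5-9)*7^2 mod 127 = 58, hash=92+58 mod 127 = 23 <-- target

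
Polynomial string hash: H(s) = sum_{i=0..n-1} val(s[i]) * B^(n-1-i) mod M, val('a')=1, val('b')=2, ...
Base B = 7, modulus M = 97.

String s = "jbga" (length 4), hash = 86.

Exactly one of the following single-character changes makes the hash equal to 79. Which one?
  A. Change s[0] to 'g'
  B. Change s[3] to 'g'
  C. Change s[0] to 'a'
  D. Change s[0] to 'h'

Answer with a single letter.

Answer: D

Derivation:
Option A: s[0]='j'->'g', delta=(7-10)*7^3 mod 97 = 38, hash=86+38 mod 97 = 27
Option B: s[3]='a'->'g', delta=(7-1)*7^0 mod 97 = 6, hash=86+6 mod 97 = 92
Option C: s[0]='j'->'a', delta=(1-10)*7^3 mod 97 = 17, hash=86+17 mod 97 = 6
Option D: s[0]='j'->'h', delta=(8-10)*7^3 mod 97 = 90, hash=86+90 mod 97 = 79 <-- target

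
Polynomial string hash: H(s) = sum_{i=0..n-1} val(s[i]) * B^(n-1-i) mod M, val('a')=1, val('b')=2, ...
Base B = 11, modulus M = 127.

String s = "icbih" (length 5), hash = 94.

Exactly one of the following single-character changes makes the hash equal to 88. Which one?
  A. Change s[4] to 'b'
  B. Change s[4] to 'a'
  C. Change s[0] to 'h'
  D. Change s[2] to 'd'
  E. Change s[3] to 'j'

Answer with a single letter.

Answer: A

Derivation:
Option A: s[4]='h'->'b', delta=(2-8)*11^0 mod 127 = 121, hash=94+121 mod 127 = 88 <-- target
Option B: s[4]='h'->'a', delta=(1-8)*11^0 mod 127 = 120, hash=94+120 mod 127 = 87
Option C: s[0]='i'->'h', delta=(8-9)*11^4 mod 127 = 91, hash=94+91 mod 127 = 58
Option D: s[2]='b'->'d', delta=(4-2)*11^2 mod 127 = 115, hash=94+115 mod 127 = 82
Option E: s[3]='i'->'j', delta=(10-9)*11^1 mod 127 = 11, hash=94+11 mod 127 = 105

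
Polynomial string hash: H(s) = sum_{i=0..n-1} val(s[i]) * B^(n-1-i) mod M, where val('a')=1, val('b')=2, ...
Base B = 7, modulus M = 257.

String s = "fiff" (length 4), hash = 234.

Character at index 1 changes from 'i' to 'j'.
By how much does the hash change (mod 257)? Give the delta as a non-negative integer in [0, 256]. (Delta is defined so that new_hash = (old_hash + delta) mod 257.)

Delta formula: (val(new) - val(old)) * B^(n-1-k) mod M
  val('j') - val('i') = 10 - 9 = 1
  B^(n-1-k) = 7^2 mod 257 = 49
  Delta = 1 * 49 mod 257 = 49

Answer: 49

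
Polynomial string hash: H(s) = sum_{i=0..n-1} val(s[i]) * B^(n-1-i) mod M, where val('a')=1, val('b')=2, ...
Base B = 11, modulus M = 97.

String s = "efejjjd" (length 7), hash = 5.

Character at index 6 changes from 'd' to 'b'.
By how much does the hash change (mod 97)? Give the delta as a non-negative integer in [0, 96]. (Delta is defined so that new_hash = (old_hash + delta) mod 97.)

Answer: 95

Derivation:
Delta formula: (val(new) - val(old)) * B^(n-1-k) mod M
  val('b') - val('d') = 2 - 4 = -2
  B^(n-1-k) = 11^0 mod 97 = 1
  Delta = -2 * 1 mod 97 = 95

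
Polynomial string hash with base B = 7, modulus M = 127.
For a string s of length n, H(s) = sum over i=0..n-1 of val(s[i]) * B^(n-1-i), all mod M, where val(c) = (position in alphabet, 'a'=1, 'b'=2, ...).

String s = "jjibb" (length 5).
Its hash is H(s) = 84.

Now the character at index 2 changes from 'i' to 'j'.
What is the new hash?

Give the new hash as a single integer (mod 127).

Answer: 6

Derivation:
val('i') = 9, val('j') = 10
Position k = 2, exponent = n-1-k = 2
B^2 mod M = 7^2 mod 127 = 49
Delta = (10 - 9) * 49 mod 127 = 49
New hash = (84 + 49) mod 127 = 6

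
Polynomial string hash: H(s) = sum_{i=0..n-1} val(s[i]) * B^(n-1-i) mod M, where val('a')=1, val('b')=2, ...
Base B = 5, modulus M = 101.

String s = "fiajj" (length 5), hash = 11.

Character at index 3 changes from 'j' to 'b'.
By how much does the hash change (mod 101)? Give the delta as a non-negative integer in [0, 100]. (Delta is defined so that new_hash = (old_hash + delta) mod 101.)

Answer: 61

Derivation:
Delta formula: (val(new) - val(old)) * B^(n-1-k) mod M
  val('b') - val('j') = 2 - 10 = -8
  B^(n-1-k) = 5^1 mod 101 = 5
  Delta = -8 * 5 mod 101 = 61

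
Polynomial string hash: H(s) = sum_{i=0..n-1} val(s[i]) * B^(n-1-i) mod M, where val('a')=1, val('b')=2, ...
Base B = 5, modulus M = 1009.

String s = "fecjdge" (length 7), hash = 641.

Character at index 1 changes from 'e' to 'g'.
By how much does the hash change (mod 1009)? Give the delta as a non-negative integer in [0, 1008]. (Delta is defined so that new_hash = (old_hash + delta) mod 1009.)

Delta formula: (val(new) - val(old)) * B^(n-1-k) mod M
  val('g') - val('e') = 7 - 5 = 2
  B^(n-1-k) = 5^5 mod 1009 = 98
  Delta = 2 * 98 mod 1009 = 196

Answer: 196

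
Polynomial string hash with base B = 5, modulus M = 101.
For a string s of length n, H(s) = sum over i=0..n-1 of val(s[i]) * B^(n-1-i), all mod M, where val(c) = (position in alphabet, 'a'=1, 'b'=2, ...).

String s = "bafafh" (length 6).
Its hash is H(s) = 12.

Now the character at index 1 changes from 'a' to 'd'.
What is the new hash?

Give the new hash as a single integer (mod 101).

Answer: 69

Derivation:
val('a') = 1, val('d') = 4
Position k = 1, exponent = n-1-k = 4
B^4 mod M = 5^4 mod 101 = 19
Delta = (4 - 1) * 19 mod 101 = 57
New hash = (12 + 57) mod 101 = 69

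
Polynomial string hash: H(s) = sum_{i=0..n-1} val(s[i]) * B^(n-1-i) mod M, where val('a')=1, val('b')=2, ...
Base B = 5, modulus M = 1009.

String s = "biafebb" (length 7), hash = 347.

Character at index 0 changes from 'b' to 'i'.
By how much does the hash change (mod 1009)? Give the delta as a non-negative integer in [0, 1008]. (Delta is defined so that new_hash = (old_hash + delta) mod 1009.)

Answer: 403

Derivation:
Delta formula: (val(new) - val(old)) * B^(n-1-k) mod M
  val('i') - val('b') = 9 - 2 = 7
  B^(n-1-k) = 5^6 mod 1009 = 490
  Delta = 7 * 490 mod 1009 = 403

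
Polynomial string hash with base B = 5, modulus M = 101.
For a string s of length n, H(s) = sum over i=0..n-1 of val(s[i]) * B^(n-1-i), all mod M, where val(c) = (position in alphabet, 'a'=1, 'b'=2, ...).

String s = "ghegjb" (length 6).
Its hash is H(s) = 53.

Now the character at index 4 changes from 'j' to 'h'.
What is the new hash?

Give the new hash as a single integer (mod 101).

Answer: 43

Derivation:
val('j') = 10, val('h') = 8
Position k = 4, exponent = n-1-k = 1
B^1 mod M = 5^1 mod 101 = 5
Delta = (8 - 10) * 5 mod 101 = 91
New hash = (53 + 91) mod 101 = 43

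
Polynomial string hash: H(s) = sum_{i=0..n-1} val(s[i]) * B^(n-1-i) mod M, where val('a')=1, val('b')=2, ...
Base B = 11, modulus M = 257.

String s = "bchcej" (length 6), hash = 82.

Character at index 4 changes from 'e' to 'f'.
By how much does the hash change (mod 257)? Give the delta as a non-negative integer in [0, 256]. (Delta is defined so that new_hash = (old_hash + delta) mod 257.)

Answer: 11

Derivation:
Delta formula: (val(new) - val(old)) * B^(n-1-k) mod M
  val('f') - val('e') = 6 - 5 = 1
  B^(n-1-k) = 11^1 mod 257 = 11
  Delta = 1 * 11 mod 257 = 11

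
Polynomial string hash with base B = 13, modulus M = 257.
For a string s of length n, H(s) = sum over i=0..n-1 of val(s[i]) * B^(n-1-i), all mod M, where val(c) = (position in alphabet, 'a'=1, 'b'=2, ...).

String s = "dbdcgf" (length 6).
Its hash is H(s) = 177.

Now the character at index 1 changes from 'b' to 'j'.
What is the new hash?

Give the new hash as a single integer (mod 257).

val('b') = 2, val('j') = 10
Position k = 1, exponent = n-1-k = 4
B^4 mod M = 13^4 mod 257 = 34
Delta = (10 - 2) * 34 mod 257 = 15
New hash = (177 + 15) mod 257 = 192

Answer: 192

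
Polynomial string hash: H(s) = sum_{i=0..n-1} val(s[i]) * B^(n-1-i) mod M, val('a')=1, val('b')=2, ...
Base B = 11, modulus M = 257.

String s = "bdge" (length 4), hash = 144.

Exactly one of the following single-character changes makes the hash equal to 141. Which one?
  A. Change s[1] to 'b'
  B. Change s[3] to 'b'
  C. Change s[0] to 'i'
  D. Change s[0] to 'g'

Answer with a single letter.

Option A: s[1]='d'->'b', delta=(2-4)*11^2 mod 257 = 15, hash=144+15 mod 257 = 159
Option B: s[3]='e'->'b', delta=(2-5)*11^0 mod 257 = 254, hash=144+254 mod 257 = 141 <-- target
Option C: s[0]='b'->'i', delta=(9-2)*11^3 mod 257 = 65, hash=144+65 mod 257 = 209
Option D: s[0]='b'->'g', delta=(7-2)*11^3 mod 257 = 230, hash=144+230 mod 257 = 117

Answer: B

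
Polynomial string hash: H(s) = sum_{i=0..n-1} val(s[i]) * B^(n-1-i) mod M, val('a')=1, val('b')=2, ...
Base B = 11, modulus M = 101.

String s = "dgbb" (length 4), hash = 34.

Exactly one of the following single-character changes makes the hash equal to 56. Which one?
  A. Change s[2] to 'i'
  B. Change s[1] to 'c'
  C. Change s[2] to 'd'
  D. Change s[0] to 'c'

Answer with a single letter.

Answer: C

Derivation:
Option A: s[2]='b'->'i', delta=(9-2)*11^1 mod 101 = 77, hash=34+77 mod 101 = 10
Option B: s[1]='g'->'c', delta=(3-7)*11^2 mod 101 = 21, hash=34+21 mod 101 = 55
Option C: s[2]='b'->'d', delta=(4-2)*11^1 mod 101 = 22, hash=34+22 mod 101 = 56 <-- target
Option D: s[0]='d'->'c', delta=(3-4)*11^3 mod 101 = 83, hash=34+83 mod 101 = 16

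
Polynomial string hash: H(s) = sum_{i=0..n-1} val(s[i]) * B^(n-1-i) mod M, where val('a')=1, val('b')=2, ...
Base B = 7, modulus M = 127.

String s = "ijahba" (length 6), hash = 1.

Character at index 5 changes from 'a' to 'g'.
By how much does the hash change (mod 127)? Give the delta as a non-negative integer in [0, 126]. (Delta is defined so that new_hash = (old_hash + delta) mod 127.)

Delta formula: (val(new) - val(old)) * B^(n-1-k) mod M
  val('g') - val('a') = 7 - 1 = 6
  B^(n-1-k) = 7^0 mod 127 = 1
  Delta = 6 * 1 mod 127 = 6

Answer: 6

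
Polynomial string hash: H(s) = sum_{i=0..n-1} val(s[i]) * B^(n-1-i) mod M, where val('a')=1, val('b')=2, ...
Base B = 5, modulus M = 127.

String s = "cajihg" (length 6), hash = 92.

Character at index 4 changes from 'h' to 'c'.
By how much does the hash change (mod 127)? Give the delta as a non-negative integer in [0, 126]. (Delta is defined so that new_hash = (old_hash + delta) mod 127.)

Delta formula: (val(new) - val(old)) * B^(n-1-k) mod M
  val('c') - val('h') = 3 - 8 = -5
  B^(n-1-k) = 5^1 mod 127 = 5
  Delta = -5 * 5 mod 127 = 102

Answer: 102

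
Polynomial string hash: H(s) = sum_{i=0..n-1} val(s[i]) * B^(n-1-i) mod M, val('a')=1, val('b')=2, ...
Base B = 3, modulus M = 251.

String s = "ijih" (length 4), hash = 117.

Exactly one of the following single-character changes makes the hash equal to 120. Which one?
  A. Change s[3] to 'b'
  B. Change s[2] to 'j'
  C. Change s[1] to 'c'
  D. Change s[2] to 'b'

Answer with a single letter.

Option A: s[3]='h'->'b', delta=(2-8)*3^0 mod 251 = 245, hash=117+245 mod 251 = 111
Option B: s[2]='i'->'j', delta=(10-9)*3^1 mod 251 = 3, hash=117+3 mod 251 = 120 <-- target
Option C: s[1]='j'->'c', delta=(3-10)*3^2 mod 251 = 188, hash=117+188 mod 251 = 54
Option D: s[2]='i'->'b', delta=(2-9)*3^1 mod 251 = 230, hash=117+230 mod 251 = 96

Answer: B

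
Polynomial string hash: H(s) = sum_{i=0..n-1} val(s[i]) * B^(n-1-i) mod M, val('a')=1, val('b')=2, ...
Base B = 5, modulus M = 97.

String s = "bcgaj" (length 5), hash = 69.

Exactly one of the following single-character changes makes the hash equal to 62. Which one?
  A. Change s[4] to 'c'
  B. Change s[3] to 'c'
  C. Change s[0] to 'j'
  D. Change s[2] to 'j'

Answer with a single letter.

Option A: s[4]='j'->'c', delta=(3-10)*5^0 mod 97 = 90, hash=69+90 mod 97 = 62 <-- target
Option B: s[3]='a'->'c', delta=(3-1)*5^1 mod 97 = 10, hash=69+10 mod 97 = 79
Option C: s[0]='b'->'j', delta=(10-2)*5^4 mod 97 = 53, hash=69+53 mod 97 = 25
Option D: s[2]='g'->'j', delta=(10-7)*5^2 mod 97 = 75, hash=69+75 mod 97 = 47

Answer: A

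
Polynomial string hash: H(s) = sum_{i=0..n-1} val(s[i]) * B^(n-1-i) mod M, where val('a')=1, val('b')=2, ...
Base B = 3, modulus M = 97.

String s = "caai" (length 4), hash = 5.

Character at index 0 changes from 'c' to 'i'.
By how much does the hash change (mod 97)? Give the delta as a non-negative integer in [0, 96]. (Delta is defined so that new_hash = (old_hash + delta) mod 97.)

Delta formula: (val(new) - val(old)) * B^(n-1-k) mod M
  val('i') - val('c') = 9 - 3 = 6
  B^(n-1-k) = 3^3 mod 97 = 27
  Delta = 6 * 27 mod 97 = 65

Answer: 65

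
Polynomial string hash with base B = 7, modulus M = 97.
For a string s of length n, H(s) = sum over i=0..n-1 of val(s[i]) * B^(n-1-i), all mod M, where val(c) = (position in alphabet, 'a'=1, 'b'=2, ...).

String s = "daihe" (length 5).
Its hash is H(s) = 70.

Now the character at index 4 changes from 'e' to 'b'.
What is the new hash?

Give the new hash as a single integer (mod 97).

val('e') = 5, val('b') = 2
Position k = 4, exponent = n-1-k = 0
B^0 mod M = 7^0 mod 97 = 1
Delta = (2 - 5) * 1 mod 97 = 94
New hash = (70 + 94) mod 97 = 67

Answer: 67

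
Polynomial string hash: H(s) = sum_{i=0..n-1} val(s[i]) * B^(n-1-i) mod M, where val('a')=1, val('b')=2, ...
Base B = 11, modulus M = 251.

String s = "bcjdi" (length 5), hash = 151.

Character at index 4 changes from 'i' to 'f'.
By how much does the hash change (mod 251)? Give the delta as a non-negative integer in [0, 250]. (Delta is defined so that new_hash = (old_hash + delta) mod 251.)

Answer: 248

Derivation:
Delta formula: (val(new) - val(old)) * B^(n-1-k) mod M
  val('f') - val('i') = 6 - 9 = -3
  B^(n-1-k) = 11^0 mod 251 = 1
  Delta = -3 * 1 mod 251 = 248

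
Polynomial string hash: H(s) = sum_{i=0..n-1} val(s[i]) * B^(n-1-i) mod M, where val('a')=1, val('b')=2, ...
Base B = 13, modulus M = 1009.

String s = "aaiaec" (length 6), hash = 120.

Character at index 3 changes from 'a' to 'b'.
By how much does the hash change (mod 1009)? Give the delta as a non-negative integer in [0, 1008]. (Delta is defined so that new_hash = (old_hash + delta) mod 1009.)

Delta formula: (val(new) - val(old)) * B^(n-1-k) mod M
  val('b') - val('a') = 2 - 1 = 1
  B^(n-1-k) = 13^2 mod 1009 = 169
  Delta = 1 * 169 mod 1009 = 169

Answer: 169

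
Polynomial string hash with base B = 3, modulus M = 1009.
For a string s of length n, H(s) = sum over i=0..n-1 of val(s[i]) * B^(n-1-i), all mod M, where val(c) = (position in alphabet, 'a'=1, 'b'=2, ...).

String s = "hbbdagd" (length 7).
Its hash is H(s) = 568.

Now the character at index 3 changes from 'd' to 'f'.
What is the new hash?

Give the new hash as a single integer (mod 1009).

Answer: 622

Derivation:
val('d') = 4, val('f') = 6
Position k = 3, exponent = n-1-k = 3
B^3 mod M = 3^3 mod 1009 = 27
Delta = (6 - 4) * 27 mod 1009 = 54
New hash = (568 + 54) mod 1009 = 622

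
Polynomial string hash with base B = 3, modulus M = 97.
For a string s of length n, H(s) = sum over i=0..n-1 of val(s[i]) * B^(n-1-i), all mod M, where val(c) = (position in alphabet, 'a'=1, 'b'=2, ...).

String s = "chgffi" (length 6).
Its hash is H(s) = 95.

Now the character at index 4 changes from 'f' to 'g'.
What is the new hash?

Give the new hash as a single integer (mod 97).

Answer: 1

Derivation:
val('f') = 6, val('g') = 7
Position k = 4, exponent = n-1-k = 1
B^1 mod M = 3^1 mod 97 = 3
Delta = (7 - 6) * 3 mod 97 = 3
New hash = (95 + 3) mod 97 = 1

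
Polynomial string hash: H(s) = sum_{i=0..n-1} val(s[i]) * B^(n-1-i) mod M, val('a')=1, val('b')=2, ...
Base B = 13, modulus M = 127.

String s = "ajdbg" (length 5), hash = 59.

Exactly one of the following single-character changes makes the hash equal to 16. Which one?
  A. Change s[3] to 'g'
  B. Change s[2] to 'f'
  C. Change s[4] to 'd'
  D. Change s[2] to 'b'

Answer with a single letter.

Answer: B

Derivation:
Option A: s[3]='b'->'g', delta=(7-2)*13^1 mod 127 = 65, hash=59+65 mod 127 = 124
Option B: s[2]='d'->'f', delta=(6-4)*13^2 mod 127 = 84, hash=59+84 mod 127 = 16 <-- target
Option C: s[4]='g'->'d', delta=(4-7)*13^0 mod 127 = 124, hash=59+124 mod 127 = 56
Option D: s[2]='d'->'b', delta=(2-4)*13^2 mod 127 = 43, hash=59+43 mod 127 = 102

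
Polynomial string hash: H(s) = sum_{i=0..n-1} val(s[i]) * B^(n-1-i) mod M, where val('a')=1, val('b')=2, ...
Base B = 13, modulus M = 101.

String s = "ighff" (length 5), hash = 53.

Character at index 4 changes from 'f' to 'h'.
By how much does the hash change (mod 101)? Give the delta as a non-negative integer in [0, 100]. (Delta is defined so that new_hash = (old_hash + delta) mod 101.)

Delta formula: (val(new) - val(old)) * B^(n-1-k) mod M
  val('h') - val('f') = 8 - 6 = 2
  B^(n-1-k) = 13^0 mod 101 = 1
  Delta = 2 * 1 mod 101 = 2

Answer: 2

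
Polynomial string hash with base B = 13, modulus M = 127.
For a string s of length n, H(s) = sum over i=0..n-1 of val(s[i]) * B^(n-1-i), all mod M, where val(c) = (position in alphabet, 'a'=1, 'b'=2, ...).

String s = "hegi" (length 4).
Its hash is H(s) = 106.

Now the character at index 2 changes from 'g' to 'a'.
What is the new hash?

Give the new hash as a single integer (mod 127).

Answer: 28

Derivation:
val('g') = 7, val('a') = 1
Position k = 2, exponent = n-1-k = 1
B^1 mod M = 13^1 mod 127 = 13
Delta = (1 - 7) * 13 mod 127 = 49
New hash = (106 + 49) mod 127 = 28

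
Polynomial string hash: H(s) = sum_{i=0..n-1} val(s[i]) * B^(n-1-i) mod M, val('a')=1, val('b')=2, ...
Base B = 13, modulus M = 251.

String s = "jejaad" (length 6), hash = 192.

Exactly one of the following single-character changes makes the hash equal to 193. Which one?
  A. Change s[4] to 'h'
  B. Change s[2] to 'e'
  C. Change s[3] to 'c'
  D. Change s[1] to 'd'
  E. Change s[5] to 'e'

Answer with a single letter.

Option A: s[4]='a'->'h', delta=(8-1)*13^1 mod 251 = 91, hash=192+91 mod 251 = 32
Option B: s[2]='j'->'e', delta=(5-10)*13^3 mod 251 = 59, hash=192+59 mod 251 = 0
Option C: s[3]='a'->'c', delta=(3-1)*13^2 mod 251 = 87, hash=192+87 mod 251 = 28
Option D: s[1]='e'->'d', delta=(4-5)*13^4 mod 251 = 53, hash=192+53 mod 251 = 245
Option E: s[5]='d'->'e', delta=(5-4)*13^0 mod 251 = 1, hash=192+1 mod 251 = 193 <-- target

Answer: E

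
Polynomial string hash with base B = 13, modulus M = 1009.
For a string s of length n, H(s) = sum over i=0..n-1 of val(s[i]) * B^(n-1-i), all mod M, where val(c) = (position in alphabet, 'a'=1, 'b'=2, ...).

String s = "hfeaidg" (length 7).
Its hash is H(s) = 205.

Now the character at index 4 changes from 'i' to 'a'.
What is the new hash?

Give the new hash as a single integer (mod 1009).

Answer: 871

Derivation:
val('i') = 9, val('a') = 1
Position k = 4, exponent = n-1-k = 2
B^2 mod M = 13^2 mod 1009 = 169
Delta = (1 - 9) * 169 mod 1009 = 666
New hash = (205 + 666) mod 1009 = 871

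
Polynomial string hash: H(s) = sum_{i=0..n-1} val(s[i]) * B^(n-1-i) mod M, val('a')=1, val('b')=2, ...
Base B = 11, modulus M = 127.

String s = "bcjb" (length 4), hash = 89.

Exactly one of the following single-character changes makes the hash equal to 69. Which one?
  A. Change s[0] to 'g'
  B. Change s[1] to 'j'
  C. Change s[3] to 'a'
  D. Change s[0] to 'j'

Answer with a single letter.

Option A: s[0]='b'->'g', delta=(7-2)*11^3 mod 127 = 51, hash=89+51 mod 127 = 13
Option B: s[1]='c'->'j', delta=(10-3)*11^2 mod 127 = 85, hash=89+85 mod 127 = 47
Option C: s[3]='b'->'a', delta=(1-2)*11^0 mod 127 = 126, hash=89+126 mod 127 = 88
Option D: s[0]='b'->'j', delta=(10-2)*11^3 mod 127 = 107, hash=89+107 mod 127 = 69 <-- target

Answer: D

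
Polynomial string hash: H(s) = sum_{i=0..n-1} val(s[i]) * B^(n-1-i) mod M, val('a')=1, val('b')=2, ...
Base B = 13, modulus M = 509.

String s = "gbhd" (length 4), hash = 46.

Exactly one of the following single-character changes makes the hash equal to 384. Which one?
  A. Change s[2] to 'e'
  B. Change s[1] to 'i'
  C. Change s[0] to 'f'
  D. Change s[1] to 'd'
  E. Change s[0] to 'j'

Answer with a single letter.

Option A: s[2]='h'->'e', delta=(5-8)*13^1 mod 509 = 470, hash=46+470 mod 509 = 7
Option B: s[1]='b'->'i', delta=(9-2)*13^2 mod 509 = 165, hash=46+165 mod 509 = 211
Option C: s[0]='g'->'f', delta=(6-7)*13^3 mod 509 = 348, hash=46+348 mod 509 = 394
Option D: s[1]='b'->'d', delta=(4-2)*13^2 mod 509 = 338, hash=46+338 mod 509 = 384 <-- target
Option E: s[0]='g'->'j', delta=(10-7)*13^3 mod 509 = 483, hash=46+483 mod 509 = 20

Answer: D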